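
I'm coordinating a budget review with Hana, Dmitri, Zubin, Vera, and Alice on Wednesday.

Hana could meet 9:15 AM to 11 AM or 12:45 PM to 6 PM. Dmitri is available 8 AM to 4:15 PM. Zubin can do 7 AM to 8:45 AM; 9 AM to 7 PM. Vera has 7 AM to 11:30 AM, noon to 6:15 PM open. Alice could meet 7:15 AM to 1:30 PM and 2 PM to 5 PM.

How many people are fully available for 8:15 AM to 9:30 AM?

3

Dmitri, Vera, and Alice can make the full 08:15-09:30 slot — that's 3.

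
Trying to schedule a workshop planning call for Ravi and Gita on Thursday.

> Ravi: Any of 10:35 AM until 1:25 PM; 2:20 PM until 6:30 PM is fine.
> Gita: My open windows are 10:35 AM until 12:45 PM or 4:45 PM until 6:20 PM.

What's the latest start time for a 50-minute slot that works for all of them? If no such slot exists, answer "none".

Ravi ∩ Gita: 10:35-12:45, 16:45-18:20.
Those are the intersection windows.
The last common window of at least 50 minutes is 16:45-18:20; a 50-minute meeting can start as late as 17:30 and still end by 18:20.

17:30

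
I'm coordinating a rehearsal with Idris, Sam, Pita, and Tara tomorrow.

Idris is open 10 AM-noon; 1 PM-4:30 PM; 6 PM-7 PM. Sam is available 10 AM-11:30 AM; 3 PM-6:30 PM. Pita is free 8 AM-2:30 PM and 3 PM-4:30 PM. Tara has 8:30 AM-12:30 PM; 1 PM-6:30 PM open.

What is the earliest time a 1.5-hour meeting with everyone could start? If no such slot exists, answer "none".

Idris ∩ Sam: 10:00-11:30, 15:00-16:30, 18:00-18:30.
Idris ∩ Sam ∩ Pita: 10:00-11:30, 15:00-16:30.
Idris ∩ Sam ∩ Pita ∩ Tara: 10:00-11:30, 15:00-16:30.
The first common window of at least 90 minutes is 10:00-11:30, so the earliest start is 10:00.

10:00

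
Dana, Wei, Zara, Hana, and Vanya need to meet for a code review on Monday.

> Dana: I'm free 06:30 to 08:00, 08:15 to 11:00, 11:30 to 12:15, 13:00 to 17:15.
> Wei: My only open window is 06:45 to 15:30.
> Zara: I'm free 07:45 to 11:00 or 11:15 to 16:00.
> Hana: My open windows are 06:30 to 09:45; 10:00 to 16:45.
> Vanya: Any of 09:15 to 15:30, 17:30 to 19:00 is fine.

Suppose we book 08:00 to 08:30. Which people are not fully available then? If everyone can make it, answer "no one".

Dana: not fully free for 08:00-08:30. Wei: free for 08:00-08:30. Zara: free for 08:00-08:30. Hana: free for 08:00-08:30. Vanya: not fully free for 08:00-08:30.

Dana, Vanya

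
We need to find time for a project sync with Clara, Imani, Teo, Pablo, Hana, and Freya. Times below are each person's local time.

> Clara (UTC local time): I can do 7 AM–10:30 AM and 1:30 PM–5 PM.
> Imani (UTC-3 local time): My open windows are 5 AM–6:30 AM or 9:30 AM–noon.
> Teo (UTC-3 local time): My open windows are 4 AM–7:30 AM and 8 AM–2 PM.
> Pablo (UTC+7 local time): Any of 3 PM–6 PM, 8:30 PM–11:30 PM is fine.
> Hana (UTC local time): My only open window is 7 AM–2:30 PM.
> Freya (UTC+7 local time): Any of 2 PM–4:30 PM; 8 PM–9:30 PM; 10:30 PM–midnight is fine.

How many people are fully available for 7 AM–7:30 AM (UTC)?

Clara in UTC: 07:00-10:30, 13:30-17:00.
Imani in UTC: 08:00-09:30, 12:30-15:00 (add 3h to convert from UTC-3).
Teo in UTC: 07:00-10:30, 11:00-17:00 (add 3h to convert from UTC-3).
Pablo in UTC: 08:00-11:00, 13:30-16:30 (subtract 7h to convert from UTC+7).
Hana in UTC: 07:00-14:30.
Freya in UTC: 07:00-09:30, 13:00-14:30, 15:30-17:00 (subtract 7h to convert from UTC+7).
Clara, Teo, Hana, and Freya can make the full 07:00-07:30 slot — that's 4.

4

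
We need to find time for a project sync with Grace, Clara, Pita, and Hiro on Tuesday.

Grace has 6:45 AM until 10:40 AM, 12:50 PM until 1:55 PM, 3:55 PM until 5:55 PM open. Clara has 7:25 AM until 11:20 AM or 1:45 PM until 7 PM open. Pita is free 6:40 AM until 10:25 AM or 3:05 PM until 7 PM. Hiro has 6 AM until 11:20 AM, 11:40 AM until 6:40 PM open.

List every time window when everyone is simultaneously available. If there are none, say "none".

Grace ∩ Clara: 07:25-10:40, 13:45-13:55, 15:55-17:55.
Grace ∩ Clara ∩ Pita: 07:25-10:25, 15:55-17:55.
Grace ∩ Clara ∩ Pita ∩ Hiro: 07:25-10:25, 15:55-17:55.

07:25-10:25, 15:55-17:55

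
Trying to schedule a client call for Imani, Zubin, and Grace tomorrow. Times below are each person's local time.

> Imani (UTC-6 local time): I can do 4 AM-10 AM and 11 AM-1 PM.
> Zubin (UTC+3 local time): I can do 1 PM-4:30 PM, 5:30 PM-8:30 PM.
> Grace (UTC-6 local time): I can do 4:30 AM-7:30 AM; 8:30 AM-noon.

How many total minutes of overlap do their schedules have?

Imani in UTC: 10:00-16:00, 17:00-19:00 (add 6h to convert from UTC-6).
Zubin in UTC: 10:00-13:30, 14:30-17:30 (subtract 3h to convert from UTC+3).
Grace in UTC: 10:30-13:30, 14:30-18:00 (add 6h to convert from UTC-6).
Imani ∩ Zubin: 10:00-13:30, 14:30-16:00, 17:00-17:30.
Imani ∩ Zubin ∩ Grace: 10:30-13:30, 14:30-16:00, 17:00-17:30.
Those are the intersection windows.
Summing the common windows: 180 + 90 + 30 = 300 minutes.

300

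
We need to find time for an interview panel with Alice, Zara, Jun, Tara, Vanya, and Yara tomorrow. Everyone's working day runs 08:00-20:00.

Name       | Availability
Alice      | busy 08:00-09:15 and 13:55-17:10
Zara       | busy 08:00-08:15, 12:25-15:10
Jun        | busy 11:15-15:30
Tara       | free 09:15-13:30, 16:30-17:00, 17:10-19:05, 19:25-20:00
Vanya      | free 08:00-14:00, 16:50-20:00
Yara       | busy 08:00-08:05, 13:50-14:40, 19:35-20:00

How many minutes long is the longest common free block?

Alice free: 09:15-13:55, 17:10-20:00 (invert busy blocks within the working day).
Zara free: 08:15-12:25, 15:10-20:00 (invert busy blocks within the working day).
Jun free: 08:00-11:15, 15:30-20:00 (invert busy blocks within the working day).
Tara free: 09:15-13:30, 16:30-17:00, 17:10-19:05, 19:25-20:00.
Vanya free: 08:00-14:00, 16:50-20:00.
Yara free: 08:05-13:50, 14:40-19:35 (invert busy blocks within the working day).
Alice ∩ Zara: 09:15-12:25, 17:10-20:00.
Alice ∩ Zara ∩ Jun: 09:15-11:15, 17:10-20:00.
Alice ∩ Zara ∩ Jun ∩ Tara: 09:15-11:15, 17:10-19:05, 19:25-20:00.
Alice ∩ Zara ∩ Jun ∩ Tara ∩ Vanya: 09:15-11:15, 17:10-19:05, 19:25-20:00.
Alice ∩ Zara ∩ Jun ∩ Tara ∩ Vanya ∩ Yara: 09:15-11:15, 17:10-19:05, 19:25-19:35.
Those are the intersection windows.
The longest is 09:15-11:15 at 120 minutes.

120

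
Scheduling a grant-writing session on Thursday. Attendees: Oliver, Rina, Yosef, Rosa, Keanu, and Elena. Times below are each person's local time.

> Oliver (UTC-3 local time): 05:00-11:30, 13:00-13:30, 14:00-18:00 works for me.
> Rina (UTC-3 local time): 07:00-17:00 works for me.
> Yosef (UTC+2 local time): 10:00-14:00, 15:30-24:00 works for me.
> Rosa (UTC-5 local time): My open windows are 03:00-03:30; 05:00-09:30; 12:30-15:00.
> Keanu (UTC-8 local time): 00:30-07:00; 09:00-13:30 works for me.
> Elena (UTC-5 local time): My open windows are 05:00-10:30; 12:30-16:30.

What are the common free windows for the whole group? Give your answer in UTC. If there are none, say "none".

Oliver in UTC: 08:00-14:30, 16:00-16:30, 17:00-21:00 (add 3h to convert from UTC-3).
Rina in UTC: 10:00-20:00 (add 3h to convert from UTC-3).
Yosef in UTC: 08:00-12:00, 13:30-22:00 (subtract 2h to convert from UTC+2).
Rosa in UTC: 08:00-08:30, 10:00-14:30, 17:30-20:00 (add 5h to convert from UTC-5).
Keanu in UTC: 08:30-15:00, 17:00-21:30 (add 8h to convert from UTC-8).
Elena in UTC: 10:00-15:30, 17:30-21:30 (add 5h to convert from UTC-5).
Oliver ∩ Rina: 10:00-14:30, 16:00-16:30, 17:00-20:00.
Oliver ∩ Rina ∩ Yosef: 10:00-12:00, 13:30-14:30, 16:00-16:30, 17:00-20:00.
Oliver ∩ Rina ∩ Yosef ∩ Rosa: 10:00-12:00, 13:30-14:30, 17:30-20:00.
Oliver ∩ Rina ∩ Yosef ∩ Rosa ∩ Keanu: 10:00-12:00, 13:30-14:30, 17:30-20:00.
Oliver ∩ Rina ∩ Yosef ∩ Rosa ∩ Keanu ∩ Elena: 10:00-12:00, 13:30-14:30, 17:30-20:00.

10:00-12:00, 13:30-14:30, 17:30-20:00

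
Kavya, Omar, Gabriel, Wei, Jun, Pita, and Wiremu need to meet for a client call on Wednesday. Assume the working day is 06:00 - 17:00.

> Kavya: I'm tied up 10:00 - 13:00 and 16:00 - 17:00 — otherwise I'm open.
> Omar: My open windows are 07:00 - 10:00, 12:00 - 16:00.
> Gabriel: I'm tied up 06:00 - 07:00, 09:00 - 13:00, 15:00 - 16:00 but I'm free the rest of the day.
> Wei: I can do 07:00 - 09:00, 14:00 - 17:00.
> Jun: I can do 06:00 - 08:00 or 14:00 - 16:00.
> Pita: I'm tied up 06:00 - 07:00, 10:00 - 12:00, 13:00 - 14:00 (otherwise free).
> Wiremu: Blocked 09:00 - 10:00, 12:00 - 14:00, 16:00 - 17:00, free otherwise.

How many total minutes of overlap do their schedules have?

Kavya free: 06:00-10:00, 13:00-16:00 (invert busy blocks within the working day).
Omar free: 07:00-10:00, 12:00-16:00.
Gabriel free: 07:00-09:00, 13:00-15:00, 16:00-17:00 (invert busy blocks within the working day).
Wei free: 07:00-09:00, 14:00-17:00.
Jun free: 06:00-08:00, 14:00-16:00.
Pita free: 07:00-10:00, 12:00-13:00, 14:00-17:00 (invert busy blocks within the working day).
Wiremu free: 06:00-09:00, 10:00-12:00, 14:00-16:00 (invert busy blocks within the working day).
Kavya ∩ Omar: 07:00-10:00, 13:00-16:00.
Kavya ∩ Omar ∩ Gabriel: 07:00-09:00, 13:00-15:00.
Kavya ∩ Omar ∩ Gabriel ∩ Wei: 07:00-09:00, 14:00-15:00.
Kavya ∩ Omar ∩ Gabriel ∩ Wei ∩ Jun: 07:00-08:00, 14:00-15:00.
Kavya ∩ Omar ∩ Gabriel ∩ Wei ∩ Jun ∩ Pita: 07:00-08:00, 14:00-15:00.
Kavya ∩ Omar ∩ Gabriel ∩ Wei ∩ Jun ∩ Pita ∩ Wiremu: 07:00-08:00, 14:00-15:00.
Summing the common windows: 60 + 60 = 120 minutes.

120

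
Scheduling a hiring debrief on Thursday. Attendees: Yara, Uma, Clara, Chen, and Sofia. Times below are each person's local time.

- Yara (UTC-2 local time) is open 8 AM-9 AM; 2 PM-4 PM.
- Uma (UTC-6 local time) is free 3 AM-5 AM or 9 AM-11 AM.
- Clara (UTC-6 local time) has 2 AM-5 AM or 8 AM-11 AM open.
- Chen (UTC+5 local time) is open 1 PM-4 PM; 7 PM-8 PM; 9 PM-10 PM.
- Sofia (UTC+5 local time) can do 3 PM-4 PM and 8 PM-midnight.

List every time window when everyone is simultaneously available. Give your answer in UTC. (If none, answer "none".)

Yara in UTC: 10:00-11:00, 16:00-18:00 (add 2h to convert from UTC-2).
Uma in UTC: 09:00-11:00, 15:00-17:00 (add 6h to convert from UTC-6).
Clara in UTC: 08:00-11:00, 14:00-17:00 (add 6h to convert from UTC-6).
Chen in UTC: 08:00-11:00, 14:00-15:00, 16:00-17:00 (subtract 5h to convert from UTC+5).
Sofia in UTC: 10:00-11:00, 15:00-19:00 (subtract 5h to convert from UTC+5).
Yara ∩ Uma: 10:00-11:00, 16:00-17:00.
Yara ∩ Uma ∩ Clara: 10:00-11:00, 16:00-17:00.
Yara ∩ Uma ∩ Clara ∩ Chen: 10:00-11:00, 16:00-17:00.
Yara ∩ Uma ∩ Clara ∩ Chen ∩ Sofia: 10:00-11:00, 16:00-17:00.
Those are the intersection windows.

10:00-11:00, 16:00-17:00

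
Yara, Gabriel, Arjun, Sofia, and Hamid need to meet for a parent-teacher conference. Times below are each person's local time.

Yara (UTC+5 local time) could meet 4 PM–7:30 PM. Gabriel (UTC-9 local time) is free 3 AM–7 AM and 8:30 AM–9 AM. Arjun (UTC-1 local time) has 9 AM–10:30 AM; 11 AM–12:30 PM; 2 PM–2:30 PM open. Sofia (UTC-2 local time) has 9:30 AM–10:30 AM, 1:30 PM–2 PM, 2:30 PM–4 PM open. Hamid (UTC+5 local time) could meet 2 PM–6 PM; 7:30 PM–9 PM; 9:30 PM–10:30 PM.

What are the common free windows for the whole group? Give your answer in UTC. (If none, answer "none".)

12:00-12:30

Yara in UTC: 11:00-14:30 (subtract 5h to convert from UTC+5).
Gabriel in UTC: 12:00-16:00, 17:30-18:00 (add 9h to convert from UTC-9).
Arjun in UTC: 10:00-11:30, 12:00-13:30, 15:00-15:30 (add 1h to convert from UTC-1).
Sofia in UTC: 11:30-12:30, 15:30-16:00, 16:30-18:00 (add 2h to convert from UTC-2).
Hamid in UTC: 09:00-13:00, 14:30-16:00, 16:30-17:30 (subtract 5h to convert from UTC+5).
Yara ∩ Gabriel: 12:00-14:30.
Yara ∩ Gabriel ∩ Arjun: 12:00-13:30.
Yara ∩ Gabriel ∩ Arjun ∩ Sofia: 12:00-12:30.
Yara ∩ Gabriel ∩ Arjun ∩ Sofia ∩ Hamid: 12:00-12:30.
So the common availability across everyone is 12:00-12:30.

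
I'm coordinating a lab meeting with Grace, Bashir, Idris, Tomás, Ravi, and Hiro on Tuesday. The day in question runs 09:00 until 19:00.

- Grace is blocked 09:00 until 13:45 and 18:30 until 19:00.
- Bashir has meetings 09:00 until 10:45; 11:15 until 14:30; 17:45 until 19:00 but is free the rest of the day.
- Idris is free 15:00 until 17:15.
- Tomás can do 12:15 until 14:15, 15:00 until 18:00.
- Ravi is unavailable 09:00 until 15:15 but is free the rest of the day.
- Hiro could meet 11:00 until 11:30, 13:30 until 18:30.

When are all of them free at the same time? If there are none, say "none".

Grace free: 13:45-18:30 (invert busy blocks within the working day).
Bashir free: 10:45-11:15, 14:30-17:45 (invert busy blocks within the working day).
Idris free: 15:00-17:15.
Tomás free: 12:15-14:15, 15:00-18:00.
Ravi free: 15:15-19:00 (invert busy blocks within the working day).
Hiro free: 11:00-11:30, 13:30-18:30.
Grace ∩ Bashir: 14:30-17:45.
Grace ∩ Bashir ∩ Idris: 15:00-17:15.
Grace ∩ Bashir ∩ Idris ∩ Tomás: 15:00-17:15.
Grace ∩ Bashir ∩ Idris ∩ Tomás ∩ Ravi: 15:15-17:15.
Grace ∩ Bashir ∩ Idris ∩ Tomás ∩ Ravi ∩ Hiro: 15:15-17:15.

15:15-17:15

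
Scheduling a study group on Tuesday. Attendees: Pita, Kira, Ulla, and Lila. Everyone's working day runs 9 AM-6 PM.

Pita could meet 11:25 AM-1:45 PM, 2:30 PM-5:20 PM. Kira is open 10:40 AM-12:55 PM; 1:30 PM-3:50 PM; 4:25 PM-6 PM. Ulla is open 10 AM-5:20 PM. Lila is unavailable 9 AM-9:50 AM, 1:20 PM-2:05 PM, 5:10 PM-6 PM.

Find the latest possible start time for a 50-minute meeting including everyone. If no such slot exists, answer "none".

Pita free: 11:25-13:45, 14:30-17:20.
Kira free: 10:40-12:55, 13:30-15:50, 16:25-18:00.
Ulla free: 10:00-17:20.
Lila free: 09:50-13:20, 14:05-17:10 (invert busy blocks within the working day).
Pita ∩ Kira: 11:25-12:55, 13:30-13:45, 14:30-15:50, 16:25-17:20.
Pita ∩ Kira ∩ Ulla: 11:25-12:55, 13:30-13:45, 14:30-15:50, 16:25-17:20.
Pita ∩ Kira ∩ Ulla ∩ Lila: 11:25-12:55, 14:30-15:50, 16:25-17:10.
The last common window of at least 50 minutes is 14:30-15:50; a 50-minute meeting can start as late as 15:00 and still end by 15:50.

15:00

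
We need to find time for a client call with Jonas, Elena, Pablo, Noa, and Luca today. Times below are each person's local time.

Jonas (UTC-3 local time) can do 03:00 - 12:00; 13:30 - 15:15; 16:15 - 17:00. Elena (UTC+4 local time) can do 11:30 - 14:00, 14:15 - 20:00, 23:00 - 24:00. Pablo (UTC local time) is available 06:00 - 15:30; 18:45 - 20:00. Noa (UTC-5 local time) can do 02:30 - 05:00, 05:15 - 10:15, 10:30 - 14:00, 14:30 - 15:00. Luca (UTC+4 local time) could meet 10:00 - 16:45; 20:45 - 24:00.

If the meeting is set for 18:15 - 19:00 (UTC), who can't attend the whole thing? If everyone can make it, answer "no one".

Elena, Jonas, Pablo

Jonas in UTC: 06:00-15:00, 16:30-18:15, 19:15-20:00 (add 3h to convert from UTC-3).
Elena in UTC: 07:30-10:00, 10:15-16:00, 19:00-20:00 (subtract 4h to convert from UTC+4).
Pablo in UTC: 06:00-15:30, 18:45-20:00.
Noa in UTC: 07:30-10:00, 10:15-15:15, 15:30-19:00, 19:30-20:00 (add 5h to convert from UTC-5).
Luca in UTC: 06:00-12:45, 16:45-20:00 (subtract 4h to convert from UTC+4).
Jonas: not fully free for 18:15-19:00. Elena: not fully free for 18:15-19:00. Pablo: not fully free for 18:15-19:00. Noa: free for 18:15-19:00. Luca: free for 18:15-19:00.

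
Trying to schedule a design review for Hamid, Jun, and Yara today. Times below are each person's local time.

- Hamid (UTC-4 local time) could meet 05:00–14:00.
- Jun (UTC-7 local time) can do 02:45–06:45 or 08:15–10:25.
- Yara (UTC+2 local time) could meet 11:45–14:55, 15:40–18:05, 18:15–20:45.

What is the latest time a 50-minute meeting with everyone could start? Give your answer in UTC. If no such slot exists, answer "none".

16:35

Hamid in UTC: 09:00-18:00 (add 4h to convert from UTC-4).
Jun in UTC: 09:45-13:45, 15:15-17:25 (add 7h to convert from UTC-7).
Yara in UTC: 09:45-12:55, 13:40-16:05, 16:15-18:45 (subtract 2h to convert from UTC+2).
Hamid ∩ Jun: 09:45-13:45, 15:15-17:25.
Hamid ∩ Jun ∩ Yara: 09:45-12:55, 13:40-13:45, 15:15-16:05, 16:15-17:25.
The last common window of at least 50 minutes is 16:15-17:25; a 50-minute meeting can start as late as 16:35 and still end by 17:25.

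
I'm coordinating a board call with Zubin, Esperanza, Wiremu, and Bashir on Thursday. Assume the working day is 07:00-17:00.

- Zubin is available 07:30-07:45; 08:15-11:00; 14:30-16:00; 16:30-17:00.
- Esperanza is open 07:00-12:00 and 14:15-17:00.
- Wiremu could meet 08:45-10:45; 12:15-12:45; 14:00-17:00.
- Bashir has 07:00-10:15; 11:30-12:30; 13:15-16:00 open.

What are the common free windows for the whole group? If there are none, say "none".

Zubin ∩ Esperanza: 07:30-07:45, 08:15-11:00, 14:30-16:00, 16:30-17:00.
Zubin ∩ Esperanza ∩ Wiremu: 08:45-10:45, 14:30-16:00, 16:30-17:00.
Zubin ∩ Esperanza ∩ Wiremu ∩ Bashir: 08:45-10:15, 14:30-16:00.
So the common availability across everyone is 08:45-10:15, 14:30-16:00.

08:45-10:15, 14:30-16:00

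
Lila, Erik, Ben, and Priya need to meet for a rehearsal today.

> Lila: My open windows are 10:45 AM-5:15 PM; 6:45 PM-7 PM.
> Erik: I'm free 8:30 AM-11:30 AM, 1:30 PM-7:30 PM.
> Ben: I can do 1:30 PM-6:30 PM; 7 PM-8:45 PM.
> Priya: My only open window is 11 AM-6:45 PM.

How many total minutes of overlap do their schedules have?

Lila ∩ Erik: 10:45-11:30, 13:30-17:15, 18:45-19:00.
Lila ∩ Erik ∩ Ben: 13:30-17:15.
Lila ∩ Erik ∩ Ben ∩ Priya: 13:30-17:15.
That's a single block of 225 minutes.

225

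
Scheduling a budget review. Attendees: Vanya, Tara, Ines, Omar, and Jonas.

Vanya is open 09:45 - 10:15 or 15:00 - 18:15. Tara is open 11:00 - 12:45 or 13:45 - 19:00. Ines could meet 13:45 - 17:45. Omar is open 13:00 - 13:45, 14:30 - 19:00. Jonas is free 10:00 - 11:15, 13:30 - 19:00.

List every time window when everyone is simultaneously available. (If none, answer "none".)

Vanya ∩ Tara: 15:00-18:15.
Vanya ∩ Tara ∩ Ines: 15:00-17:45.
Vanya ∩ Tara ∩ Ines ∩ Omar: 15:00-17:45.
Vanya ∩ Tara ∩ Ines ∩ Omar ∩ Jonas: 15:00-17:45.

15:00-17:45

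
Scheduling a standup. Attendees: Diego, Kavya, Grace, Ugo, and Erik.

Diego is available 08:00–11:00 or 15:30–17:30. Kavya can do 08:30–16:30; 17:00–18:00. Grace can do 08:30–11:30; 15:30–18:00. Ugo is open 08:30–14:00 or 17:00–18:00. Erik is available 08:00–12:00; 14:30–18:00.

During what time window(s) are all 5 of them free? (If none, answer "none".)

Diego ∩ Kavya: 08:30-11:00, 15:30-16:30, 17:00-17:30.
Diego ∩ Kavya ∩ Grace: 08:30-11:00, 15:30-16:30, 17:00-17:30.
Diego ∩ Kavya ∩ Grace ∩ Ugo: 08:30-11:00, 17:00-17:30.
Diego ∩ Kavya ∩ Grace ∩ Ugo ∩ Erik: 08:30-11:00, 17:00-17:30.

08:30-11:00, 17:00-17:30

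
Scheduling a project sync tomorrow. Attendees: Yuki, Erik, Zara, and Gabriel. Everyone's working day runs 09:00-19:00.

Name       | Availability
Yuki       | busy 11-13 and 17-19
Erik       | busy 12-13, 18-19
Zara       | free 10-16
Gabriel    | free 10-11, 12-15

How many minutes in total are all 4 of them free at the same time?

180

Yuki free: 09:00-11:00, 13:00-17:00 (invert busy blocks within the working day).
Erik free: 09:00-12:00, 13:00-18:00 (invert busy blocks within the working day).
Zara free: 10:00-16:00.
Gabriel free: 10:00-11:00, 12:00-15:00.
Yuki ∩ Erik: 09:00-11:00, 13:00-17:00.
Yuki ∩ Erik ∩ Zara: 10:00-11:00, 13:00-16:00.
Yuki ∩ Erik ∩ Zara ∩ Gabriel: 10:00-11:00, 13:00-15:00.
So the common availability across everyone is 10:00-11:00, 13:00-15:00.
Summing the common windows: 60 + 120 = 180 minutes.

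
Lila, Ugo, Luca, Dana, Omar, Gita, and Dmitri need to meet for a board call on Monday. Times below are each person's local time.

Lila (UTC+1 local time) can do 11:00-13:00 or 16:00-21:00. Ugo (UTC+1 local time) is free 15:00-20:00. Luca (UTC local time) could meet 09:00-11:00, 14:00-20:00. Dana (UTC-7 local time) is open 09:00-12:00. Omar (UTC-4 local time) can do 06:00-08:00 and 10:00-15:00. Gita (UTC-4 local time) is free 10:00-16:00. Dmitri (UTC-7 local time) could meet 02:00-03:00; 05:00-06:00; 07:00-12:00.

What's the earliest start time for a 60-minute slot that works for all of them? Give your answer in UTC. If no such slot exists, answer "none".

Lila in UTC: 10:00-12:00, 15:00-20:00 (subtract 1h to convert from UTC+1).
Ugo in UTC: 14:00-19:00 (subtract 1h to convert from UTC+1).
Luca in UTC: 09:00-11:00, 14:00-20:00.
Dana in UTC: 16:00-19:00 (add 7h to convert from UTC-7).
Omar in UTC: 10:00-12:00, 14:00-19:00 (add 4h to convert from UTC-4).
Gita in UTC: 14:00-20:00 (add 4h to convert from UTC-4).
Dmitri in UTC: 09:00-10:00, 12:00-13:00, 14:00-19:00 (add 7h to convert from UTC-7).
Lila ∩ Ugo: 15:00-19:00.
Lila ∩ Ugo ∩ Luca: 15:00-19:00.
Lila ∩ Ugo ∩ Luca ∩ Dana: 16:00-19:00.
Lila ∩ Ugo ∩ Luca ∩ Dana ∩ Omar: 16:00-19:00.
Lila ∩ Ugo ∩ Luca ∩ Dana ∩ Omar ∩ Gita: 16:00-19:00.
Lila ∩ Ugo ∩ Luca ∩ Dana ∩ Omar ∩ Gita ∩ Dmitri: 16:00-19:00.
The first common window of at least 60 minutes is 16:00-19:00, so the earliest start is 16:00.

16:00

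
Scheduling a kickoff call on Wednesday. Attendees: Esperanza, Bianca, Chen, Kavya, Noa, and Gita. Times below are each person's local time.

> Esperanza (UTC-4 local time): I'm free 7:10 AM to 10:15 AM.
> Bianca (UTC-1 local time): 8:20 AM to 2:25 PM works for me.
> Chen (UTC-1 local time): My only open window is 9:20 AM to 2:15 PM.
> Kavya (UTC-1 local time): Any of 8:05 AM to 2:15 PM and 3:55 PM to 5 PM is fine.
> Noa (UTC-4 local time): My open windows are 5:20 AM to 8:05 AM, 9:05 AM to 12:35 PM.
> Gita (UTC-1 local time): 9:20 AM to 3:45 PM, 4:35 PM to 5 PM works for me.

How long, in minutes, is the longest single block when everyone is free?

Esperanza in UTC: 11:10-14:15 (add 4h to convert from UTC-4).
Bianca in UTC: 09:20-15:25 (add 1h to convert from UTC-1).
Chen in UTC: 10:20-15:15 (add 1h to convert from UTC-1).
Kavya in UTC: 09:05-15:15, 16:55-18:00 (add 1h to convert from UTC-1).
Noa in UTC: 09:20-12:05, 13:05-16:35 (add 4h to convert from UTC-4).
Gita in UTC: 10:20-16:45, 17:35-18:00 (add 1h to convert from UTC-1).
Esperanza ∩ Bianca: 11:10-14:15.
Esperanza ∩ Bianca ∩ Chen: 11:10-14:15.
Esperanza ∩ Bianca ∩ Chen ∩ Kavya: 11:10-14:15.
Esperanza ∩ Bianca ∩ Chen ∩ Kavya ∩ Noa: 11:10-12:05, 13:05-14:15.
Esperanza ∩ Bianca ∩ Chen ∩ Kavya ∩ Noa ∩ Gita: 11:10-12:05, 13:05-14:15.
Those are the intersection windows.
The longest is 13:05-14:15 at 70 minutes.

70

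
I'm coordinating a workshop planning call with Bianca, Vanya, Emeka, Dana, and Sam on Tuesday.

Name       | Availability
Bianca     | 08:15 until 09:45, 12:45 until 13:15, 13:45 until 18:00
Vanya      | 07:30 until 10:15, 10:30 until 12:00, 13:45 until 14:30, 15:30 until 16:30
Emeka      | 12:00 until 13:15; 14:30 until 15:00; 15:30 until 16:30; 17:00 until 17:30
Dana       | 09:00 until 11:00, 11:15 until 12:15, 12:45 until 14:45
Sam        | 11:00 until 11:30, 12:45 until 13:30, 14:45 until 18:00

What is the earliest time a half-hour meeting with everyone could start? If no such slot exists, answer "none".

Bianca ∩ Vanya: 08:15-09:45, 13:45-14:30, 15:30-16:30.
Bianca ∩ Vanya ∩ Emeka: 15:30-16:30.
Bianca ∩ Vanya ∩ Emeka ∩ Dana: ∅.
Bianca ∩ Vanya ∩ Emeka ∩ Dana ∩ Sam: ∅.
There is no time when everyone is free.
No common window is at least 30 minutes long.

none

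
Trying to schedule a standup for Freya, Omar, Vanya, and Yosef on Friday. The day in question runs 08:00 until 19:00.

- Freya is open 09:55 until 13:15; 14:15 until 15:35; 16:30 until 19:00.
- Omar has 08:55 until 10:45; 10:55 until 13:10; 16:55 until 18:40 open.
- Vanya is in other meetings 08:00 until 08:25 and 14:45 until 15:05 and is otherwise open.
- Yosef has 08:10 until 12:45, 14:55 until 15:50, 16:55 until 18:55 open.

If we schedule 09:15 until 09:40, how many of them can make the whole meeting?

3

Freya free: 09:55-13:15, 14:15-15:35, 16:30-19:00.
Omar free: 08:55-10:45, 10:55-13:10, 16:55-18:40.
Vanya free: 08:25-14:45, 15:05-19:00 (invert busy blocks within the working day).
Yosef free: 08:10-12:45, 14:55-15:50, 16:55-18:55.
Omar, Vanya, and Yosef can make the full 09:15-09:40 slot — that's 3.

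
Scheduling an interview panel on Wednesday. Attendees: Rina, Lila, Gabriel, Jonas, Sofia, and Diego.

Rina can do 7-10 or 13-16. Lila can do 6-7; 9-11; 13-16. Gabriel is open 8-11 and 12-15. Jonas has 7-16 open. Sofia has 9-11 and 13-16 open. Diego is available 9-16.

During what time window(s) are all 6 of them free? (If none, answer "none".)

Rina ∩ Lila: 09:00-10:00, 13:00-16:00.
Rina ∩ Lila ∩ Gabriel: 09:00-10:00, 13:00-15:00.
Rina ∩ Lila ∩ Gabriel ∩ Jonas: 09:00-10:00, 13:00-15:00.
Rina ∩ Lila ∩ Gabriel ∩ Jonas ∩ Sofia: 09:00-10:00, 13:00-15:00.
Rina ∩ Lila ∩ Gabriel ∩ Jonas ∩ Sofia ∩ Diego: 09:00-10:00, 13:00-15:00.

09:00-10:00, 13:00-15:00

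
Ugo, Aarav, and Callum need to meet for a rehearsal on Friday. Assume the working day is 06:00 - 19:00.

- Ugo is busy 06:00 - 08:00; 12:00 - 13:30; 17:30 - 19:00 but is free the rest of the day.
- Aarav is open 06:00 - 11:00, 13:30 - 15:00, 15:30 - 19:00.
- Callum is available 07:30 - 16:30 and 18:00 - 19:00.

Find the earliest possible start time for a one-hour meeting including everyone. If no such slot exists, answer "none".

Ugo free: 08:00-12:00, 13:30-17:30 (invert busy blocks within the working day).
Aarav free: 06:00-11:00, 13:30-15:00, 15:30-19:00.
Callum free: 07:30-16:30, 18:00-19:00.
Ugo ∩ Aarav: 08:00-11:00, 13:30-15:00, 15:30-17:30.
Ugo ∩ Aarav ∩ Callum: 08:00-11:00, 13:30-15:00, 15:30-16:30.
Those are the intersection windows.
The first common window of at least 60 minutes is 08:00-11:00, so the earliest start is 08:00.

08:00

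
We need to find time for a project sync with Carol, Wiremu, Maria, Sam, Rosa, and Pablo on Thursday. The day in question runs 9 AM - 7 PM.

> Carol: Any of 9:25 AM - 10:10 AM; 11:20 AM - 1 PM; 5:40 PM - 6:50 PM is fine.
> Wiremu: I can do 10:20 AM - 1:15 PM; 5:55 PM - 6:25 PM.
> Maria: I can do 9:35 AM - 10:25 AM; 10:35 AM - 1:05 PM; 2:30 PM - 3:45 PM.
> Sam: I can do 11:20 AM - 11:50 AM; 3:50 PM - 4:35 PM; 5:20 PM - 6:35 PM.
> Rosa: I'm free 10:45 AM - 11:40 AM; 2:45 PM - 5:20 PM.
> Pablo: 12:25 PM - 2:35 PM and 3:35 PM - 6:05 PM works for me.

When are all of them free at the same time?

Carol ∩ Wiremu: 11:20-13:00, 17:55-18:25.
Carol ∩ Wiremu ∩ Maria: 11:20-13:00.
Carol ∩ Wiremu ∩ Maria ∩ Sam: 11:20-11:50.
Carol ∩ Wiremu ∩ Maria ∩ Sam ∩ Rosa: 11:20-11:40.
Carol ∩ Wiremu ∩ Maria ∩ Sam ∩ Rosa ∩ Pablo: ∅.
There is no time when everyone is free.

none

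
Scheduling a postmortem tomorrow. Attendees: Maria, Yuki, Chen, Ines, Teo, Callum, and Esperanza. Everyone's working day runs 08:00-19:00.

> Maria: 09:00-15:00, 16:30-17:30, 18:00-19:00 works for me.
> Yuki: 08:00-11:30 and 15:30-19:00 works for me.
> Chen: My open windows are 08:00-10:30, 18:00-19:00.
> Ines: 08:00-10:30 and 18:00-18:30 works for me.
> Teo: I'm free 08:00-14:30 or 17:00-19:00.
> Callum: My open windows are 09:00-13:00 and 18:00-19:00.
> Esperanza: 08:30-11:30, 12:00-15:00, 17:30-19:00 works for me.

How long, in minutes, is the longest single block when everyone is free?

90

Maria ∩ Yuki: 09:00-11:30, 16:30-17:30, 18:00-19:00.
Maria ∩ Yuki ∩ Chen: 09:00-10:30, 18:00-19:00.
Maria ∩ Yuki ∩ Chen ∩ Ines: 09:00-10:30, 18:00-18:30.
Maria ∩ Yuki ∩ Chen ∩ Ines ∩ Teo: 09:00-10:30, 18:00-18:30.
Maria ∩ Yuki ∩ Chen ∩ Ines ∩ Teo ∩ Callum: 09:00-10:30, 18:00-18:30.
Maria ∩ Yuki ∩ Chen ∩ Ines ∩ Teo ∩ Callum ∩ Esperanza: 09:00-10:30, 18:00-18:30.
The longest is 09:00-10:30 at 90 minutes.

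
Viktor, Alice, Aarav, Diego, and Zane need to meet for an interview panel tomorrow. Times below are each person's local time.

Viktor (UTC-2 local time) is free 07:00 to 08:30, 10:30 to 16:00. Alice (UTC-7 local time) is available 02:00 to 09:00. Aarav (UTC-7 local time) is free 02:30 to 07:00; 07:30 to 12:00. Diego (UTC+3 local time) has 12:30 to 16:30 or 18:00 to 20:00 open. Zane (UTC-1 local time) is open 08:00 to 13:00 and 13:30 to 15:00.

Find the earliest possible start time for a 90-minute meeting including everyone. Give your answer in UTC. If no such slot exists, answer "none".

Viktor in UTC: 09:00-10:30, 12:30-18:00 (add 2h to convert from UTC-2).
Alice in UTC: 09:00-16:00 (add 7h to convert from UTC-7).
Aarav in UTC: 09:30-14:00, 14:30-19:00 (add 7h to convert from UTC-7).
Diego in UTC: 09:30-13:30, 15:00-17:00 (subtract 3h to convert from UTC+3).
Zane in UTC: 09:00-14:00, 14:30-16:00 (add 1h to convert from UTC-1).
Viktor ∩ Alice: 09:00-10:30, 12:30-16:00.
Viktor ∩ Alice ∩ Aarav: 09:30-10:30, 12:30-14:00, 14:30-16:00.
Viktor ∩ Alice ∩ Aarav ∩ Diego: 09:30-10:30, 12:30-13:30, 15:00-16:00.
Viktor ∩ Alice ∩ Aarav ∩ Diego ∩ Zane: 09:30-10:30, 12:30-13:30, 15:00-16:00.
Those are the intersection windows.
No common window is at least 90 minutes long.

none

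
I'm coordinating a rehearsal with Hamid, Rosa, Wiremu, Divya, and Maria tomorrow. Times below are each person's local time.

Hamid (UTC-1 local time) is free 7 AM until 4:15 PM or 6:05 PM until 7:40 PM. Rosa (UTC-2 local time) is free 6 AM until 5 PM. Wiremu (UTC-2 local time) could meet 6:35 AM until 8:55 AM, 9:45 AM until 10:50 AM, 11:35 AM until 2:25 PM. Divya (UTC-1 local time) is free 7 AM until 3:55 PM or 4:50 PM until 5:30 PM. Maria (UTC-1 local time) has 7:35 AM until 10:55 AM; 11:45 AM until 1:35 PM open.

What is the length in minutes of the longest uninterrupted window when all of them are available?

140

Hamid in UTC: 08:00-17:15, 19:05-20:40 (add 1h to convert from UTC-1).
Rosa in UTC: 08:00-19:00 (add 2h to convert from UTC-2).
Wiremu in UTC: 08:35-10:55, 11:45-12:50, 13:35-16:25 (add 2h to convert from UTC-2).
Divya in UTC: 08:00-16:55, 17:50-18:30 (add 1h to convert from UTC-1).
Maria in UTC: 08:35-11:55, 12:45-14:35 (add 1h to convert from UTC-1).
Hamid ∩ Rosa: 08:00-17:15.
Hamid ∩ Rosa ∩ Wiremu: 08:35-10:55, 11:45-12:50, 13:35-16:25.
Hamid ∩ Rosa ∩ Wiremu ∩ Divya: 08:35-10:55, 11:45-12:50, 13:35-16:25.
Hamid ∩ Rosa ∩ Wiremu ∩ Divya ∩ Maria: 08:35-10:55, 11:45-11:55, 12:45-12:50, 13:35-14:35.
The longest is 08:35-10:55 at 140 minutes.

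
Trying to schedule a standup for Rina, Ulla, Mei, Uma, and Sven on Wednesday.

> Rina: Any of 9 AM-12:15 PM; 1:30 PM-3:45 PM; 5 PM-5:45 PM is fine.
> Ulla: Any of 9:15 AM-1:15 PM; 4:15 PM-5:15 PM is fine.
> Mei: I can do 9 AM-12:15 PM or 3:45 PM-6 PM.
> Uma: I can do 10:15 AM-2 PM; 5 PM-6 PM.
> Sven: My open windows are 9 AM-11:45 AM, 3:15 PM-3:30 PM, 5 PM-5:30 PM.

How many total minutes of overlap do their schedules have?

105

Rina ∩ Ulla: 09:15-12:15, 17:00-17:15.
Rina ∩ Ulla ∩ Mei: 09:15-12:15, 17:00-17:15.
Rina ∩ Ulla ∩ Mei ∩ Uma: 10:15-12:15, 17:00-17:15.
Rina ∩ Ulla ∩ Mei ∩ Uma ∩ Sven: 10:15-11:45, 17:00-17:15.
Those are the intersection windows.
Summing the common windows: 90 + 15 = 105 minutes.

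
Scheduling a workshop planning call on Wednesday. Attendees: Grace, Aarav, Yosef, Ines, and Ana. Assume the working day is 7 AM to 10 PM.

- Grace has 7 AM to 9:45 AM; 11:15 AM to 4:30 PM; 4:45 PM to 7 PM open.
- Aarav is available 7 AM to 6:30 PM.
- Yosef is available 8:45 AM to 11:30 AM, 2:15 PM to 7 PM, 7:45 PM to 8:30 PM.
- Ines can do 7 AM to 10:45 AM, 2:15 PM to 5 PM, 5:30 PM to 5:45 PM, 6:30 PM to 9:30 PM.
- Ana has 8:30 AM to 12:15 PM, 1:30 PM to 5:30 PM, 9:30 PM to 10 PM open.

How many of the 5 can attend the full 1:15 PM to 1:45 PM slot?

Grace and Aarav can make the full 13:15-13:45 slot — that's 2.

2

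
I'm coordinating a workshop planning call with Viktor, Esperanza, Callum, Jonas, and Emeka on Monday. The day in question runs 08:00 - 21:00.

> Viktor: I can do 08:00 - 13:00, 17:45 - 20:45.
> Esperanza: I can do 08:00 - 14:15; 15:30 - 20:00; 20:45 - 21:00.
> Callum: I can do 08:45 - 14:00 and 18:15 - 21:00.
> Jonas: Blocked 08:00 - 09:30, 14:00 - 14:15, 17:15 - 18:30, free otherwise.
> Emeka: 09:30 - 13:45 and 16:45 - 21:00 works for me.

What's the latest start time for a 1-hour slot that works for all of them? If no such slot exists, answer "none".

19:00

Viktor free: 08:00-13:00, 17:45-20:45.
Esperanza free: 08:00-14:15, 15:30-20:00, 20:45-21:00.
Callum free: 08:45-14:00, 18:15-21:00.
Jonas free: 09:30-14:00, 14:15-17:15, 18:30-21:00 (invert busy blocks within the working day).
Emeka free: 09:30-13:45, 16:45-21:00.
Viktor ∩ Esperanza: 08:00-13:00, 17:45-20:00.
Viktor ∩ Esperanza ∩ Callum: 08:45-13:00, 18:15-20:00.
Viktor ∩ Esperanza ∩ Callum ∩ Jonas: 09:30-13:00, 18:30-20:00.
Viktor ∩ Esperanza ∩ Callum ∩ Jonas ∩ Emeka: 09:30-13:00, 18:30-20:00.
The last common window of at least 60 minutes is 18:30-20:00; a 60-minute meeting can start as late as 19:00 and still end by 20:00.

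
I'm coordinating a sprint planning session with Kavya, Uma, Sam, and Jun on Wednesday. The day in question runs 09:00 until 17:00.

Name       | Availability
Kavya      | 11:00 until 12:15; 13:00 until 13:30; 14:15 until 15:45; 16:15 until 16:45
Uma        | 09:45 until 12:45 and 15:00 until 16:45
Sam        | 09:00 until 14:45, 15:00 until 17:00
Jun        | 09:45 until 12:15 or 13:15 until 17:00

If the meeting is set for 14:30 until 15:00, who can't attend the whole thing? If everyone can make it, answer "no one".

Sam, Uma

Kavya: free for 14:30-15:00. Uma: not fully free for 14:30-15:00. Sam: not fully free for 14:30-15:00. Jun: free for 14:30-15:00.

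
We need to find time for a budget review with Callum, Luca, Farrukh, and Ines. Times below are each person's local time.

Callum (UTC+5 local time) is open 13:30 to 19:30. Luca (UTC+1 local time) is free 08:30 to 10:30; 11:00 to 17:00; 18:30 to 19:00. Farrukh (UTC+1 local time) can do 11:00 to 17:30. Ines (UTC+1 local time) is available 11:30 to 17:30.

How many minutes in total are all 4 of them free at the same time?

240

Callum in UTC: 08:30-14:30 (subtract 5h to convert from UTC+5).
Luca in UTC: 07:30-09:30, 10:00-16:00, 17:30-18:00 (subtract 1h to convert from UTC+1).
Farrukh in UTC: 10:00-16:30 (subtract 1h to convert from UTC+1).
Ines in UTC: 10:30-16:30 (subtract 1h to convert from UTC+1).
Callum ∩ Luca: 08:30-09:30, 10:00-14:30.
Callum ∩ Luca ∩ Farrukh: 10:00-14:30.
Callum ∩ Luca ∩ Farrukh ∩ Ines: 10:30-14:30.
That's a single block of 240 minutes.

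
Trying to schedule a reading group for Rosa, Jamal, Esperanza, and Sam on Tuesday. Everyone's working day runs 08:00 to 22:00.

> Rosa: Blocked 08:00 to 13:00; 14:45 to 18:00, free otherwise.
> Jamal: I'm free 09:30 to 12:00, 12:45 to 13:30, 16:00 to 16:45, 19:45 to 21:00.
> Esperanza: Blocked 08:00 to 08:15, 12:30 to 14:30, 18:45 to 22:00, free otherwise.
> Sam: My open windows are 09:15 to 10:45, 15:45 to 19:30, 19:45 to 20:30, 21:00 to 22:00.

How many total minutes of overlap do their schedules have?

0

Rosa free: 13:00-14:45, 18:00-22:00 (invert busy blocks within the working day).
Jamal free: 09:30-12:00, 12:45-13:30, 16:00-16:45, 19:45-21:00.
Esperanza free: 08:15-12:30, 14:30-18:45 (invert busy blocks within the working day).
Sam free: 09:15-10:45, 15:45-19:30, 19:45-20:30, 21:00-22:00.
Rosa ∩ Jamal: 13:00-13:30, 19:45-21:00.
Rosa ∩ Jamal ∩ Esperanza: ∅.
Rosa ∩ Jamal ∩ Esperanza ∩ Sam: ∅.
There is no time when everyone is free.
There is no common window, so the total is 0 minutes.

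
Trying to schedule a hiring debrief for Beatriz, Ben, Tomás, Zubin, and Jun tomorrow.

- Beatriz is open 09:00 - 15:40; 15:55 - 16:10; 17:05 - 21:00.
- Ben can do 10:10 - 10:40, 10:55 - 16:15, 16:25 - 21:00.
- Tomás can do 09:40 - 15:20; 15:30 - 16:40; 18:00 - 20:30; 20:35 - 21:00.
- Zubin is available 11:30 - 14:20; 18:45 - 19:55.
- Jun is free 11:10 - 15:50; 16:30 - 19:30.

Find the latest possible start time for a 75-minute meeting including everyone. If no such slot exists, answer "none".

13:05

Beatriz ∩ Ben: 10:10-10:40, 10:55-15:40, 15:55-16:10, 17:05-21:00.
Beatriz ∩ Ben ∩ Tomás: 10:10-10:40, 10:55-15:20, 15:30-15:40, 15:55-16:10, 18:00-20:30, 20:35-21:00.
Beatriz ∩ Ben ∩ Tomás ∩ Zubin: 11:30-14:20, 18:45-19:55.
Beatriz ∩ Ben ∩ Tomás ∩ Zubin ∩ Jun: 11:30-14:20, 18:45-19:30.
Those are the intersection windows.
The last common window of at least 75 minutes is 11:30-14:20; a 75-minute meeting can start as late as 13:05 and still end by 14:20.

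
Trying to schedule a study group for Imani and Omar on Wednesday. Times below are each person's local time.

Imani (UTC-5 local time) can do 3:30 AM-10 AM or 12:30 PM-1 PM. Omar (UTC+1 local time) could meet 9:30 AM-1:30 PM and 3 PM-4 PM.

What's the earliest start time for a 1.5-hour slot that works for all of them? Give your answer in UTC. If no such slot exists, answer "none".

08:30

Imani in UTC: 08:30-15:00, 17:30-18:00 (add 5h to convert from UTC-5).
Omar in UTC: 08:30-12:30, 14:00-15:00 (subtract 1h to convert from UTC+1).
Imani ∩ Omar: 08:30-12:30, 14:00-15:00.
The first common window of at least 90 minutes is 08:30-12:30, so the earliest start is 08:30.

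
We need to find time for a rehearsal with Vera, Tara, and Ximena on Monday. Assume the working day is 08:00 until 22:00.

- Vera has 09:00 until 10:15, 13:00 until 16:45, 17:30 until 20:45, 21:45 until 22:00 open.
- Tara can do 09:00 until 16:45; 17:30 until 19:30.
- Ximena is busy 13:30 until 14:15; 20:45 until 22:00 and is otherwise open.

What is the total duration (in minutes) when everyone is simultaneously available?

Vera free: 09:00-10:15, 13:00-16:45, 17:30-20:45, 21:45-22:00.
Tara free: 09:00-16:45, 17:30-19:30.
Ximena free: 08:00-13:30, 14:15-20:45 (invert busy blocks within the working day).
Vera ∩ Tara: 09:00-10:15, 13:00-16:45, 17:30-19:30.
Vera ∩ Tara ∩ Ximena: 09:00-10:15, 13:00-13:30, 14:15-16:45, 17:30-19:30.
Those are the intersection windows.
Summing the common windows: 75 + 30 + 150 + 120 = 375 minutes.

375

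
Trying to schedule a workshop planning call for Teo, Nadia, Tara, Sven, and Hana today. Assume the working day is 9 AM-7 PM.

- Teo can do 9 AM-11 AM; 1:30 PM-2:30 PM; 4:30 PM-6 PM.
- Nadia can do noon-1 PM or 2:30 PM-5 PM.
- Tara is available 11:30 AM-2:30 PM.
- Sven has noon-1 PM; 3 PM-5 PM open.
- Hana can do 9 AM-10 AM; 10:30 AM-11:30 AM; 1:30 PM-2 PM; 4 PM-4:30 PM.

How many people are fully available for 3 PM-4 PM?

2

Nadia and Sven can make the full 15:00-16:00 slot — that's 2.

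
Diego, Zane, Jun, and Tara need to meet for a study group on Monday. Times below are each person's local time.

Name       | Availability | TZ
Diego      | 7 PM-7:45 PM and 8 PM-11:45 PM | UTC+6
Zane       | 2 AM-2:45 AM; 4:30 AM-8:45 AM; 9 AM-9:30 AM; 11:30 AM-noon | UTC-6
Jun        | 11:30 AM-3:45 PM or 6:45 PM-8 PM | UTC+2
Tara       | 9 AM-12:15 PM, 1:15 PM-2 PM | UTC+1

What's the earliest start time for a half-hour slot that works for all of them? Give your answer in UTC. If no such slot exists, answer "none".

Diego in UTC: 13:00-13:45, 14:00-17:45 (subtract 6h to convert from UTC+6).
Zane in UTC: 08:00-08:45, 10:30-14:45, 15:00-15:30, 17:30-18:00 (add 6h to convert from UTC-6).
Jun in UTC: 09:30-13:45, 16:45-18:00 (subtract 2h to convert from UTC+2).
Tara in UTC: 08:00-11:15, 12:15-13:00 (subtract 1h to convert from UTC+1).
Diego ∩ Zane: 13:00-13:45, 14:00-14:45, 15:00-15:30, 17:30-17:45.
Diego ∩ Zane ∩ Jun: 13:00-13:45, 17:30-17:45.
Diego ∩ Zane ∩ Jun ∩ Tara: ∅.
There is no time when everyone is free.
No common window is at least 30 minutes long.

none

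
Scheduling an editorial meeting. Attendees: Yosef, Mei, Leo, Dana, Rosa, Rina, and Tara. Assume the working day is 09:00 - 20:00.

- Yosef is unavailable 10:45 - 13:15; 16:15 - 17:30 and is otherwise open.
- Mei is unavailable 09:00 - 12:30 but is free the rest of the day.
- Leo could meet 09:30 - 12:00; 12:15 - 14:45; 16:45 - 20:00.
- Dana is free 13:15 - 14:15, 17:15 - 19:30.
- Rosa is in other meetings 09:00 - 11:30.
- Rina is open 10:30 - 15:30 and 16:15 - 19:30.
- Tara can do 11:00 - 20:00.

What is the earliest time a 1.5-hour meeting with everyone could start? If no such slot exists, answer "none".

Yosef free: 09:00-10:45, 13:15-16:15, 17:30-20:00 (invert busy blocks within the working day).
Mei free: 12:30-20:00 (invert busy blocks within the working day).
Leo free: 09:30-12:00, 12:15-14:45, 16:45-20:00.
Dana free: 13:15-14:15, 17:15-19:30.
Rosa free: 11:30-20:00 (invert busy blocks within the working day).
Rina free: 10:30-15:30, 16:15-19:30.
Tara free: 11:00-20:00.
Yosef ∩ Mei: 13:15-16:15, 17:30-20:00.
Yosef ∩ Mei ∩ Leo: 13:15-14:45, 17:30-20:00.
Yosef ∩ Mei ∩ Leo ∩ Dana: 13:15-14:15, 17:30-19:30.
Yosef ∩ Mei ∩ Leo ∩ Dana ∩ Rosa: 13:15-14:15, 17:30-19:30.
Yosef ∩ Mei ∩ Leo ∩ Dana ∩ Rosa ∩ Rina: 13:15-14:15, 17:30-19:30.
Yosef ∩ Mei ∩ Leo ∩ Dana ∩ Rosa ∩ Rina ∩ Tara: 13:15-14:15, 17:30-19:30.
Those are the intersection windows.
The first common window of at least 90 minutes is 17:30-19:30, so the earliest start is 17:30.

17:30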